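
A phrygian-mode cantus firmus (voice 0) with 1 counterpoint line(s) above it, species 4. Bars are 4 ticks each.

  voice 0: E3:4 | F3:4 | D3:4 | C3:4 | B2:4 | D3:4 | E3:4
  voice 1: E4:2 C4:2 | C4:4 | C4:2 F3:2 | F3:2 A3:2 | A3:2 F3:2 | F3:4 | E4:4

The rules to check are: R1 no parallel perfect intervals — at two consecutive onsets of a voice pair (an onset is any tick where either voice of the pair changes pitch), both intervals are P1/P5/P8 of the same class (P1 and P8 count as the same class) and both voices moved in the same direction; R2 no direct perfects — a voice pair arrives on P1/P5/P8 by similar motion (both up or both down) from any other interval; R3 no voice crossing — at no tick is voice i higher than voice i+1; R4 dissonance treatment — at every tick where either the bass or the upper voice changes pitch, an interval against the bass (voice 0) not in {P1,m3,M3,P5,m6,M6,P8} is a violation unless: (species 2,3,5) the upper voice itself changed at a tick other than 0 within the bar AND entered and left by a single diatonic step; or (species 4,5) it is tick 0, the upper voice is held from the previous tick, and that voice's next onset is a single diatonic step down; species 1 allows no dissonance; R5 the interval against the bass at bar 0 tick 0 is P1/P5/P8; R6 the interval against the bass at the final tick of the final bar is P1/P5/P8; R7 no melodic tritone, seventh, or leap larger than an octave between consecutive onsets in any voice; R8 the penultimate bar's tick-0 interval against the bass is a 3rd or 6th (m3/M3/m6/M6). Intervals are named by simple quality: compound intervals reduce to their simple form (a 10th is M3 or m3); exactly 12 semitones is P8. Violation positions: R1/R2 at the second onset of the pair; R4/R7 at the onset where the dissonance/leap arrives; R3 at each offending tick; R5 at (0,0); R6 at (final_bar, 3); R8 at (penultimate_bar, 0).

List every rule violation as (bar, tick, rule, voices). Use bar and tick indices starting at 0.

bar 0: v0=E3 v1=E4 downbeat P8
bar 1: v0=F3 v1=C4 downbeat P5
bar 2: v0=D3 v1=C4 downbeat m7
bar 3: v0=C3 v1=F3 downbeat P4
bar 4: v0=B2 v1=A3 downbeat m7
bar 5: v0=D3 v1=F3 downbeat m3
bar 6: v0=E3 v1=E4 downbeat P8
  -> R4 @ bar 2 tick 0 v(0, 1): D3/C4 m7 untreated
  -> R4 @ bar 3 tick 0 v(0, 1): C3/F3 P4 untreated
  -> R4 @ bar 4 tick 0 v(0, 1): B2/A3 m7 untreated
  -> R4 @ bar 4 tick 2 v(0, 1): B2/F3 TT untreated
  -> R2 @ bar 6 tick 0 v(0, 1): D3/F3 m3 -> E3/E4 P8 similar
  -> R7 @ bar 6 tick 0 v(1,): F3->E4 leap 11st

(2, 0, R4, (0, 1))
(3, 0, R4, (0, 1))
(4, 0, R4, (0, 1))
(4, 2, R4, (0, 1))
(6, 0, R2, (0, 1))
(6, 0, R7, (1,))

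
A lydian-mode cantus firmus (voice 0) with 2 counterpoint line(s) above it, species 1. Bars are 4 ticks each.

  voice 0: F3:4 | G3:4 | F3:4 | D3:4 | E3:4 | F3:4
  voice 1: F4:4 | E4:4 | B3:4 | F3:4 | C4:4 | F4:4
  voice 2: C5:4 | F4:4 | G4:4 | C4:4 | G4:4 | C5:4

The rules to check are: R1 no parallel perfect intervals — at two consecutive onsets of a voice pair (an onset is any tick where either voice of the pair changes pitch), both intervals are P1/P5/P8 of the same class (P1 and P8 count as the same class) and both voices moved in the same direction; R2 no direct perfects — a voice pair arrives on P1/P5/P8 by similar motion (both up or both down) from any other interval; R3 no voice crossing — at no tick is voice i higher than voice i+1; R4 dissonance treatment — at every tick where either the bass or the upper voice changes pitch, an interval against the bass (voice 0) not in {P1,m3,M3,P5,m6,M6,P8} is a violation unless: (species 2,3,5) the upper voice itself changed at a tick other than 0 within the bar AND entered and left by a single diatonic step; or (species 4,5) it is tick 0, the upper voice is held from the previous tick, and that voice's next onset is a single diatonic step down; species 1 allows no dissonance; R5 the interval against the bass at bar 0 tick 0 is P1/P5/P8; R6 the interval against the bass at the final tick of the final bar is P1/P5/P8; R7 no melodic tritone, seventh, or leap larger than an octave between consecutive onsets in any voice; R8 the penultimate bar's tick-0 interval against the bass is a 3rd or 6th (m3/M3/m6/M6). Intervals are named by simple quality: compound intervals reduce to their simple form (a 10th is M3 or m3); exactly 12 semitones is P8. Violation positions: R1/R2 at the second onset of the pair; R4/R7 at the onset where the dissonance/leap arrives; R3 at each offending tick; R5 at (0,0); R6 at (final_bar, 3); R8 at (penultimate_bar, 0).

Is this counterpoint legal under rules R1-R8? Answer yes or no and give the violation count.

No (10 violations)

bar 0: v0=F3 v1=F4 v2=C5 (P5)
bar 1: v0=G3 v1=E4 v2=F4 (m7)
bar 2: v0=F3 v1=B3 v2=G4 (M2)
bar 3: v0=D3 v1=F3 v2=C4 (m7)
bar 4: v0=E3 v1=C4 v2=G4 (m3)
bar 5: v0=F3 v1=F4 v2=C5 (P5)
  R4 @ bar1.0: G3/F4 m7 untreated
  R4 @ bar2.0: F3/B3 TT untreated
  R4 @ bar2.0: F3/G4 M2 untreated
  R2 @ bar3.0: B3/G4 m6 -> F3/C4 P5 similar
  R4 @ bar3.0: D3/C4 m7 untreated
  R7 @ bar3.0: B3->F3 leap 6st
  R1 @ bar4.0: F3/C4 P5 -> C4/G4 P5 similar
  R1 @ bar5.0: C4/G4 P5 -> F4/C5 P5 similar
  R2 @ bar5.0: E3/C4 m6 -> F3/F4 P8 similar
  R2 @ bar5.0: E3/G4 m3 -> F3/C5 P5 similar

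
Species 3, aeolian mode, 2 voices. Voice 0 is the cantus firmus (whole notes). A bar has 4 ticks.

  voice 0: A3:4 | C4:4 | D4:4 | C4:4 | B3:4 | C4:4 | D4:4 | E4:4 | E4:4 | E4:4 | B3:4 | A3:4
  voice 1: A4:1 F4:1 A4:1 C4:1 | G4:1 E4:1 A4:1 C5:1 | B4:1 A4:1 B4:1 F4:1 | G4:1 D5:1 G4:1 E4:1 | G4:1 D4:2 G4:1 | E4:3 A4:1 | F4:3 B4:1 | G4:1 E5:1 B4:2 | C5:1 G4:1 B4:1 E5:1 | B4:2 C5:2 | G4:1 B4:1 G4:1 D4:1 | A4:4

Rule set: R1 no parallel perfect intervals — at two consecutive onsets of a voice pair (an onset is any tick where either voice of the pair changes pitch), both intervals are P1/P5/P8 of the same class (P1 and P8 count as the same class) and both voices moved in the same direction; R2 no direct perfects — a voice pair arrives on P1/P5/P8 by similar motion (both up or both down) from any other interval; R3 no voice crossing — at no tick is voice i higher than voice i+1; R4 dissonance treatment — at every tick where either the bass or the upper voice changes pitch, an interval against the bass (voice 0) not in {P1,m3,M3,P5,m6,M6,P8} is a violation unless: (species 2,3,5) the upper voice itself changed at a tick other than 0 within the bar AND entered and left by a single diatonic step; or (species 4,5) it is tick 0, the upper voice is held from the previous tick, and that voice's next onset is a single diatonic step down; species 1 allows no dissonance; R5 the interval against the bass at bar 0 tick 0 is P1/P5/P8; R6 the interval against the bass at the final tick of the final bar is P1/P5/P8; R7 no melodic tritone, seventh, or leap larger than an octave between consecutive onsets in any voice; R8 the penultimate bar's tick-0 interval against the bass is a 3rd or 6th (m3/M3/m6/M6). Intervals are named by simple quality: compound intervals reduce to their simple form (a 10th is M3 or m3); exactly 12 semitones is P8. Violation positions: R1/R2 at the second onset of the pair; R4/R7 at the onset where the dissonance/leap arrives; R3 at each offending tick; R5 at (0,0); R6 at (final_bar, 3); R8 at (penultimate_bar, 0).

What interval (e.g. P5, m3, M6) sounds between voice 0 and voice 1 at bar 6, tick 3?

voice 0=D4 voice 1=B4 -> M6

M6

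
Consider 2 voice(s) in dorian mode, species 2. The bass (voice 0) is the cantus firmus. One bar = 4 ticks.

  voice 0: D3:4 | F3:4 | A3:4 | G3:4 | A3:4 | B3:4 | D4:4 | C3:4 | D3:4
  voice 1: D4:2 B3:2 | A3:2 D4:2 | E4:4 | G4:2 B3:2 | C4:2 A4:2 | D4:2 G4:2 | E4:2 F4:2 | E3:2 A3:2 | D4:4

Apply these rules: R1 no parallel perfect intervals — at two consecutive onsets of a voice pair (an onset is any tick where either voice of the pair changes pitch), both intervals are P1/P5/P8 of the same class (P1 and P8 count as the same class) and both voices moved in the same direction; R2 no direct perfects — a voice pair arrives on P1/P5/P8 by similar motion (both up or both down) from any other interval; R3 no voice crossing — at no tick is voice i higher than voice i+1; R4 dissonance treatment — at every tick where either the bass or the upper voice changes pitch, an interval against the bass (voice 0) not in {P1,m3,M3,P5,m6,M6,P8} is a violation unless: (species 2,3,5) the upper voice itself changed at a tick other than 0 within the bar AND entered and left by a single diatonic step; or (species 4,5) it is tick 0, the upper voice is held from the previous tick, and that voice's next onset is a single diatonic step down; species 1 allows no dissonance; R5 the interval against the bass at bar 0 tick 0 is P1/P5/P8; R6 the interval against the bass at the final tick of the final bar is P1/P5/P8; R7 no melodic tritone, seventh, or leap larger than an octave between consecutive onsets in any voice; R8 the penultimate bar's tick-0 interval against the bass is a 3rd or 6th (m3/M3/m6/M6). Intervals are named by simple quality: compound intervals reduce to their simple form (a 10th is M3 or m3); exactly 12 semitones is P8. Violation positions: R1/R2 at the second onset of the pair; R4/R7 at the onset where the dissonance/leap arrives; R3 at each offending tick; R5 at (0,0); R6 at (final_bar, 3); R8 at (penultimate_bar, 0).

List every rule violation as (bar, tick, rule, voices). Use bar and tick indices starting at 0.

bar 0: v0=D3 v1=D4 downbeat P8
bar 1: v0=F3 v1=A3 downbeat M3
bar 2: v0=A3 v1=E4 downbeat P5
bar 3: v0=G3 v1=G4 downbeat P8
bar 4: v0=A3 v1=C4 downbeat m3
bar 5: v0=B3 v1=D4 downbeat m3
bar 6: v0=D4 v1=E4 downbeat M2
bar 7: v0=C3 v1=E3 downbeat M3
bar 8: v0=D3 v1=D4 downbeat P8
  -> R2 @ bar 2 tick 0 v(0, 1): F3/D4 M6 -> A3/E4 P5 similar
  -> R4 @ bar 6 tick 0 v(0, 1): D4/E4 M2 untreated
  -> R7 @ bar 7 tick 0 v(0,): D4->C3 leap 14st
  -> R7 @ bar 7 tick 0 v(1,): F4->E3 leap 13st
  -> R2 @ bar 8 tick 0 v(0, 1): C3/A3 M6 -> D3/D4 P8 similar

(2, 0, R2, (0, 1))
(6, 0, R4, (0, 1))
(7, 0, R7, (0,))
(7, 0, R7, (1,))
(8, 0, R2, (0, 1))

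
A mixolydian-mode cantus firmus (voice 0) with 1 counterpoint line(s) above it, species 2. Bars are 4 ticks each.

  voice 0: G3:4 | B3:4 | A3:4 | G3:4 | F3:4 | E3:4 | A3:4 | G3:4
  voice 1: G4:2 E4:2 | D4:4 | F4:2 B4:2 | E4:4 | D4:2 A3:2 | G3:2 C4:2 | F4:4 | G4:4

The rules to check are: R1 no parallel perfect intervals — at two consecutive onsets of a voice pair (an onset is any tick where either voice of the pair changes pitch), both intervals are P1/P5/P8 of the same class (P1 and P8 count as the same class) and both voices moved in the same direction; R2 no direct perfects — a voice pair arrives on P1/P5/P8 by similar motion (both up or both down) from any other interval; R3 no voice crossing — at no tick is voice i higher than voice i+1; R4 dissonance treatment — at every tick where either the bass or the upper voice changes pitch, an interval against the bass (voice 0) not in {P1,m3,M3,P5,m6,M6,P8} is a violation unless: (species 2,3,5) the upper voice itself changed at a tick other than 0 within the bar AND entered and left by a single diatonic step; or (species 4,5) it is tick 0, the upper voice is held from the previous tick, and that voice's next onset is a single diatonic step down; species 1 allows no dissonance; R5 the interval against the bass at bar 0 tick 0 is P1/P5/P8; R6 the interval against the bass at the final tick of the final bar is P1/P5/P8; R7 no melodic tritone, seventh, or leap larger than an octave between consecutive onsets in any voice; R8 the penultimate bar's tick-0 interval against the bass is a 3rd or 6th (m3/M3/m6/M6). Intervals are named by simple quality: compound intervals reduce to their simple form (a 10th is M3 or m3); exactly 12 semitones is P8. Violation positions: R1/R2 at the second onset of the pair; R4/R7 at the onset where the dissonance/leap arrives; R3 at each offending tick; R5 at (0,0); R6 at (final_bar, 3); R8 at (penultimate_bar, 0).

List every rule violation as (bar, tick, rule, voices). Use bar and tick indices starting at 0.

(2, 2, R4, (0, 1))
(2, 2, R7, (1,))

bar 0: v0=G3 v1=G4 downbeat P8
bar 1: v0=B3 v1=D4 downbeat m3
bar 2: v0=A3 v1=F4 downbeat m6
bar 3: v0=G3 v1=E4 downbeat M6
bar 4: v0=F3 v1=D4 downbeat M6
bar 5: v0=E3 v1=G3 downbeat m3
bar 6: v0=A3 v1=F4 downbeat m6
bar 7: v0=G3 v1=G4 downbeat P8
  -> R4 @ bar 2 tick 2 v(0, 1): A3/B4 M2 untreated
  -> R7 @ bar 2 tick 2 v(1,): F4->B4 leap 6st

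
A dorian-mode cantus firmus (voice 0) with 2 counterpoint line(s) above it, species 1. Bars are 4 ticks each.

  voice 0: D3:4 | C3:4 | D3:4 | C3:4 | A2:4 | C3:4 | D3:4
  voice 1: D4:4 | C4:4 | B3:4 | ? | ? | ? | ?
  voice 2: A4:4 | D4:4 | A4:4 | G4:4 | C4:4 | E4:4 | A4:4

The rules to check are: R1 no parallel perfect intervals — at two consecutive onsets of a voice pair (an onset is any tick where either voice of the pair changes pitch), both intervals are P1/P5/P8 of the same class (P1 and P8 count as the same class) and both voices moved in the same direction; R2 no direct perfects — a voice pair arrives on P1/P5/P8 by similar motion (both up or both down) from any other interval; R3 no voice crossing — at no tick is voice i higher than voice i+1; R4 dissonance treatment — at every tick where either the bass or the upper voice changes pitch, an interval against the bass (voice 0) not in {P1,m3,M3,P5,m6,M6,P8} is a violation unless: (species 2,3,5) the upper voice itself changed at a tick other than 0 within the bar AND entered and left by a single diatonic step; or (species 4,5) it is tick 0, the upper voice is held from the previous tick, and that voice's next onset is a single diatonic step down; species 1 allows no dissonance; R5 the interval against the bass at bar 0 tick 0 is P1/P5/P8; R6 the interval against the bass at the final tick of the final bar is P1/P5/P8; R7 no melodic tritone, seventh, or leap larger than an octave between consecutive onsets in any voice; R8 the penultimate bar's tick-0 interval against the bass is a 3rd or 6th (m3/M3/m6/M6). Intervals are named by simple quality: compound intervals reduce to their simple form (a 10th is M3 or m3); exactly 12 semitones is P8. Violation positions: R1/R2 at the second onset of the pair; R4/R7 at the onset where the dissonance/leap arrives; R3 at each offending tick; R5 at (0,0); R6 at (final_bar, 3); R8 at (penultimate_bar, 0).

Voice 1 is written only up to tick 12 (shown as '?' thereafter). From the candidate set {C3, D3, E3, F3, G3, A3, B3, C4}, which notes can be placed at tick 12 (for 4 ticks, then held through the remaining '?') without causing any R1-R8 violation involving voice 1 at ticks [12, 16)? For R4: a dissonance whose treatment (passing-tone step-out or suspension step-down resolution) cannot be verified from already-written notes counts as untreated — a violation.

C3: violates R2,R7
D3: violates R4
E3: legal
F3: violates R4,R7
G3: violates R2
A3: legal
B3: violates R4
C4: legal

{A3, C4, E3}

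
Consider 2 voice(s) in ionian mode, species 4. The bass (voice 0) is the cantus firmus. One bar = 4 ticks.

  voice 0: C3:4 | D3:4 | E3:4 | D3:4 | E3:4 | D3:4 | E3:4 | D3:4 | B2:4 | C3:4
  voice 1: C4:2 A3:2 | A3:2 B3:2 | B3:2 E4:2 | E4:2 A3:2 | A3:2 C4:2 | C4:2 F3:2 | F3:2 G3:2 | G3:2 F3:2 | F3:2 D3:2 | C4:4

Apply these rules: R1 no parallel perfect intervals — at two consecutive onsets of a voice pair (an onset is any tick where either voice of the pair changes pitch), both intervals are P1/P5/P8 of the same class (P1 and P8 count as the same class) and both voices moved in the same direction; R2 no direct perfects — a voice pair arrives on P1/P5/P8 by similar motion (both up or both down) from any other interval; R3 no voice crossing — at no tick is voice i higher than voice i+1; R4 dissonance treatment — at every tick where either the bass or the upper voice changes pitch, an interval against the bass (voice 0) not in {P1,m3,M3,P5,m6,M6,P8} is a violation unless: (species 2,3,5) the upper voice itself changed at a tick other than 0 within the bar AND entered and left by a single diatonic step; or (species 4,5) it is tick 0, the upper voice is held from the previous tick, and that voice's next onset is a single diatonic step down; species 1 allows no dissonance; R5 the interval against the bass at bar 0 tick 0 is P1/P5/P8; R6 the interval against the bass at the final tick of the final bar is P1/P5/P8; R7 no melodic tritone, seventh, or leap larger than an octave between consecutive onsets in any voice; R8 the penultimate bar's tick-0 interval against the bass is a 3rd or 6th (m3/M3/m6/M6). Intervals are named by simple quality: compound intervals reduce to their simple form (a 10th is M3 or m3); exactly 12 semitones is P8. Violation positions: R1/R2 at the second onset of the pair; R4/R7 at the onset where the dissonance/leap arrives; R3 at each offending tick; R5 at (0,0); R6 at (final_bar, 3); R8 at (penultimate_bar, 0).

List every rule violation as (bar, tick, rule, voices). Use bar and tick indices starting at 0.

(3, 0, R4, (0, 1))
(4, 0, R4, (0, 1))
(5, 0, R4, (0, 1))
(6, 0, R4, (0, 1))
(8, 0, R4, (0, 1))
(8, 0, R8, (0, 1))
(9, 0, R2, (0, 1))
(9, 0, R7, (1,))

bar 0: v0=C3 v1=C4 downbeat P8
bar 1: v0=D3 v1=A3 downbeat P5
bar 2: v0=E3 v1=B3 downbeat P5
bar 3: v0=D3 v1=E4 downbeat M2
bar 4: v0=E3 v1=A3 downbeat P4
bar 5: v0=D3 v1=C4 downbeat m7
bar 6: v0=E3 v1=F3 downbeat m2
bar 7: v0=D3 v1=G3 downbeat P4
bar 8: v0=B2 v1=F3 downbeat TT
bar 9: v0=C3 v1=C4 downbeat P8
  -> R4 @ bar 3 tick 0 v(0, 1): D3/E4 M2 untreated
  -> R4 @ bar 4 tick 0 v(0, 1): E3/A3 P4 untreated
  -> R4 @ bar 5 tick 0 v(0, 1): D3/C4 m7 untreated
  -> R4 @ bar 6 tick 0 v(0, 1): E3/F3 m2 untreated
  -> R4 @ bar 8 tick 0 v(0, 1): B2/F3 TT untreated
  -> R8 @ bar 8 tick 0 v(0, 1): penult TT not 3rd/6th
  -> R2 @ bar 9 tick 0 v(0, 1): B2/D3 m3 -> C3/C4 P8 similar
  -> R7 @ bar 9 tick 0 v(1,): D3->C4 leap 10st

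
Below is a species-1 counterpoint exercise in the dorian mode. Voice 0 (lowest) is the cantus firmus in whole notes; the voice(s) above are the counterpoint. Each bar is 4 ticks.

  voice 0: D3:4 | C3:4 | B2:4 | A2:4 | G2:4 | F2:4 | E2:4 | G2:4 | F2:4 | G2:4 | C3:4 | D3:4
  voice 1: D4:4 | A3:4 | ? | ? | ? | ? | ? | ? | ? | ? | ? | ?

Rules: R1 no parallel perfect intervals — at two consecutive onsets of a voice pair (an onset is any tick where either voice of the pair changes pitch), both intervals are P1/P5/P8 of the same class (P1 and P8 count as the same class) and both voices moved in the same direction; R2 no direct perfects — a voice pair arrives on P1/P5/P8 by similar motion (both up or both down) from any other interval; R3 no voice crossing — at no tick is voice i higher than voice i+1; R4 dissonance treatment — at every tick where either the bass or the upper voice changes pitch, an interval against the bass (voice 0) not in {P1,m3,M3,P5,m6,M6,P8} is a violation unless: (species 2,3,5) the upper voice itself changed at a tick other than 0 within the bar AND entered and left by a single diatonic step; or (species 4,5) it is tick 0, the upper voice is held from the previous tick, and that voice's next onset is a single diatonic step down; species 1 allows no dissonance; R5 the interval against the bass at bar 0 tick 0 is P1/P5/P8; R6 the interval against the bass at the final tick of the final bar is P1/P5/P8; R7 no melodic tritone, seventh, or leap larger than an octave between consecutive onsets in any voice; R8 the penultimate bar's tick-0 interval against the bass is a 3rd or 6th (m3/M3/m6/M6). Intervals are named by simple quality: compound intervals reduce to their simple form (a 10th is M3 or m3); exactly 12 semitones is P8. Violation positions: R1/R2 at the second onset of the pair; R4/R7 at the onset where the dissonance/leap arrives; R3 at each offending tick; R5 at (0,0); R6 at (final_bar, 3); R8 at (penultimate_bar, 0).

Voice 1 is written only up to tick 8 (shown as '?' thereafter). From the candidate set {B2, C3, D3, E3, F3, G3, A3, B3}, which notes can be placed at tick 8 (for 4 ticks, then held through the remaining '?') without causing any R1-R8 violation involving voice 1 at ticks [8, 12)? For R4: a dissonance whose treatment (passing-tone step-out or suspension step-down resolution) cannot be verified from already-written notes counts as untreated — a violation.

{B3, D3, G3}

B2: violates R2,R7
C3: violates R4
D3: legal
E3: violates R4
F3: violates R4
G3: legal
A3: violates R4
B3: legal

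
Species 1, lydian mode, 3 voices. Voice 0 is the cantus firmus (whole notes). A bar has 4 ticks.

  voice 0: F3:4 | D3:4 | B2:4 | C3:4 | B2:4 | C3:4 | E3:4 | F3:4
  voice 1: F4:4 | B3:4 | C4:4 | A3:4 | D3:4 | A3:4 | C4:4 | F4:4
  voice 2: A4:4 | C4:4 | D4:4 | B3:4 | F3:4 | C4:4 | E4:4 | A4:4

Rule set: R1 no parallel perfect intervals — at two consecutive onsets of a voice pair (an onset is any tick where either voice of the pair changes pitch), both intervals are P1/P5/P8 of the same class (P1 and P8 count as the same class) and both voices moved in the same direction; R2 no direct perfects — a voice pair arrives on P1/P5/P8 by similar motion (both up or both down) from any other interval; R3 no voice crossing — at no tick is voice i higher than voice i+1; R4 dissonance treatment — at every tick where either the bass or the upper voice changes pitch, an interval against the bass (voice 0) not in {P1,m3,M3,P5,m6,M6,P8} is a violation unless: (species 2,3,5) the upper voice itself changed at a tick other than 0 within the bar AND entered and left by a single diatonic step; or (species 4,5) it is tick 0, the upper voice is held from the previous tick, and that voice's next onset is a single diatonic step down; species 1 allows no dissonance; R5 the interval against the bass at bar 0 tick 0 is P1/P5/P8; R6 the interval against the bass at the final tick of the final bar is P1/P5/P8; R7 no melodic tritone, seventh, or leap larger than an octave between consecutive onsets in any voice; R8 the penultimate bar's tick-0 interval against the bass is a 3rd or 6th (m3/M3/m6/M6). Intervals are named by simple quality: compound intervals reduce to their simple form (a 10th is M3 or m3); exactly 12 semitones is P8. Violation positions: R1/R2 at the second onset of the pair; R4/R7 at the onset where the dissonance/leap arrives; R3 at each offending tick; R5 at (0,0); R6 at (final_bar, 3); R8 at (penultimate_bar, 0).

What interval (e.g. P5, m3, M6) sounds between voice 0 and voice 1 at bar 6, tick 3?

m6

voice 0=E3 voice 1=C4 -> m6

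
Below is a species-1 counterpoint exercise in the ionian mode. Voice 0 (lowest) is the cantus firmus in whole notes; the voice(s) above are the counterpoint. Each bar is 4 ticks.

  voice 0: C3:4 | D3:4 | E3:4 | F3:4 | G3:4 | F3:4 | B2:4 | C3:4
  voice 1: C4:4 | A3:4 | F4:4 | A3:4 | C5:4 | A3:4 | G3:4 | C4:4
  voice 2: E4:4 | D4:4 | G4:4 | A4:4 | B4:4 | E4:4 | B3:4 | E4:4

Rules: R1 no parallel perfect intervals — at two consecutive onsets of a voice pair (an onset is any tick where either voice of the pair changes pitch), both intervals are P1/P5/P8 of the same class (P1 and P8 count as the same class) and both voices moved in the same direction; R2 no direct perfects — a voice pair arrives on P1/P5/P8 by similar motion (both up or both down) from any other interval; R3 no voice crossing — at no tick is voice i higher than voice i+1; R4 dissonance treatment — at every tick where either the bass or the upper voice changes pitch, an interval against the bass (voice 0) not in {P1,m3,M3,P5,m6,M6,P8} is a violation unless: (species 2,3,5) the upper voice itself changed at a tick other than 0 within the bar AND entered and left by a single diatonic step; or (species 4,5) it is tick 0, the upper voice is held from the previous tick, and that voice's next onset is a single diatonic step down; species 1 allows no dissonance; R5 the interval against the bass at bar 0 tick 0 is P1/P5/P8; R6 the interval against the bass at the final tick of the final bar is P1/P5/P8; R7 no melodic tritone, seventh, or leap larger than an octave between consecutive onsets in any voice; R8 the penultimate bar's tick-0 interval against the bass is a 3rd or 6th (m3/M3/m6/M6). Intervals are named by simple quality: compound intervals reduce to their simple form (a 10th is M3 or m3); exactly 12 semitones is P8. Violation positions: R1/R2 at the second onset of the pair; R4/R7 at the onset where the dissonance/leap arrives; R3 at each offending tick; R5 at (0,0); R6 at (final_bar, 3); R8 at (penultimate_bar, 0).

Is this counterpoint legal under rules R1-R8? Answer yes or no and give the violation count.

No (16 violations)

bar 0: v0=C3 v1=C4 v2=E4 (M3)
bar 1: v0=D3 v1=A3 v2=D4 (P8)
bar 2: v0=E3 v1=F4 v2=G4 (m3)
bar 3: v0=F3 v1=A3 v2=A4 (M3)
bar 4: v0=G3 v1=C5 v2=B4 (M3)
bar 5: v0=F3 v1=A3 v2=E4 (M7)
bar 6: v0=B2 v1=G3 v2=B3 (P8)
bar 7: v0=C3 v1=C4 v2=E4 (M3)
  R5 @ bar0.0: opens on M3
  R4 @ bar2.0: E3/F4 m2 untreated
  R3 @ bar4.0: C5 above B4
  R4 @ bar4.0: G3/C5 P4 untreated
  R7 @ bar4.0: A3->C5 leap 15st
  R3 @ bar4.1: C5 above B4
  R3 @ bar4.2: C5 above B4
  R3 @ bar4.3: C5 above B4
  R2 @ bar5.0: C5/B4 m2 -> A3/E4 P5 similar
  R4 @ bar5.0: F3/E4 M7 untreated
  R7 @ bar5.0: C5->A3 leap 15st
  R2 @ bar6.0: F3/E4 M7 -> B2/B3 P8 similar
  R7 @ bar6.0: F3->B2 leap 6st
  R8 @ bar6.0: penult P8 not 3rd/6th
  R2 @ bar7.0: B2/G3 m6 -> C3/C4 P8 similar
  R6 @ bar7.3: closes on M3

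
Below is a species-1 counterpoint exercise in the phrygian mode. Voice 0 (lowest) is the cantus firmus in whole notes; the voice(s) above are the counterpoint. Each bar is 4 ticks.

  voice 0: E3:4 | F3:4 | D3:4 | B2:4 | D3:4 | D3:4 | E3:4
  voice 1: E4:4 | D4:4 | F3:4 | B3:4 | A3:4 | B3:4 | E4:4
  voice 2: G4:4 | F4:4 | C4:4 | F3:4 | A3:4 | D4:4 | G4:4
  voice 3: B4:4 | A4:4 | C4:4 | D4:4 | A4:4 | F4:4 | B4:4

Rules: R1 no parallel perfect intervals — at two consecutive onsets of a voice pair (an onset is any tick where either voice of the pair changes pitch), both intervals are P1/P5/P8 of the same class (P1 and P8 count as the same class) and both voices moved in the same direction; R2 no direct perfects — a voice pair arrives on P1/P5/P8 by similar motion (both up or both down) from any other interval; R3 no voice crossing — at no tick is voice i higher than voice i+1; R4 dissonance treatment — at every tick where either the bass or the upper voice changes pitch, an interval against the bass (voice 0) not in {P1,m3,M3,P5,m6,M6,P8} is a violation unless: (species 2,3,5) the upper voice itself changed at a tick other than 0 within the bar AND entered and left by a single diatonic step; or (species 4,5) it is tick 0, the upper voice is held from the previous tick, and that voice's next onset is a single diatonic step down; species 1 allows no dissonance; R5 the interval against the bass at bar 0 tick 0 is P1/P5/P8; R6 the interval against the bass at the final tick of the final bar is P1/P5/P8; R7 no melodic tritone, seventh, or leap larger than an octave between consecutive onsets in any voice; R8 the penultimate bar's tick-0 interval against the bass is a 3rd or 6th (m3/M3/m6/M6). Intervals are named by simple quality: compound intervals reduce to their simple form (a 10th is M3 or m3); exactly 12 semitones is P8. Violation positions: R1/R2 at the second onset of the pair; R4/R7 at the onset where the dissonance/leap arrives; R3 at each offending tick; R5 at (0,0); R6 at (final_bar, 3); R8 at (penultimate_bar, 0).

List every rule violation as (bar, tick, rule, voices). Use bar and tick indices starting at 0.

(0, 0, R5, (0, 2))
(1, 0, R1, (1, 3))
(2, 0, R1, (1, 3))
(2, 0, R2, (1, 2))
(2, 0, R2, (2, 3))
(2, 0, R4, (0, 2))
(2, 0, R4, (0, 3))
(3, 0, R3, (1, 2))
(3, 0, R4, (0, 2))
(3, 0, R7, (1,))
(3, 1, R3, (1, 2))
(3, 2, R3, (1, 2))
(3, 3, R3, (1, 2))
(4, 0, R2, (0, 2))
(4, 0, R2, (0, 3))
(4, 0, R2, (2, 3))
(5, 0, R8, (0, 2))
(6, 0, R2, (0, 1))
(6, 0, R2, (0, 3))
(6, 0, R2, (1, 3))
(6, 0, R7, (3,))
(6, 3, R6, (0, 2))

bar 0: v0=E3 v1=E4 v2=G4 v3=B4 downbeat P5
bar 1: v0=F3 v1=D4 v2=F4 v3=A4 downbeat M3
bar 2: v0=D3 v1=F3 v2=C4 v3=C4 downbeat m7
bar 3: v0=B2 v1=B3 v2=F3 v3=D4 downbeat m3
bar 4: v0=D3 v1=A3 v2=A3 v3=A4 downbeat P5
bar 5: v0=D3 v1=B3 v2=D4 v3=F4 downbeat m3
bar 6: v0=E3 v1=E4 v2=G4 v3=B4 downbeat P5
  -> R5 @ bar 0 tick 0 v(0, 2): opens on m3
  -> R1 @ bar 1 tick 0 v(1, 3): E4/B4 P5 -> D4/A4 P5 similar
  -> R1 @ bar 2 tick 0 v(1, 3): D4/A4 P5 -> F3/C4 P5 similar
  -> R2 @ bar 2 tick 0 v(1, 2): D4/F4 m3 -> F3/C4 P5 similar
  -> R2 @ bar 2 tick 0 v(2, 3): F4/A4 M3 -> C4/C4 P1 similar
  -> R4 @ bar 2 tick 0 v(0, 2): D3/C4 m7 untreated
  -> R4 @ bar 2 tick 0 v(0, 3): D3/C4 m7 untreated
  -> R3 @ bar 3 tick 0 v(1, 2): B3 above F3
  -> R4 @ bar 3 tick 0 v(0, 2): B2/F3 TT untreated
  -> R7 @ bar 3 tick 0 v(1,): F3->B3 leap 6st
  -> R3 @ bar 3 tick 1 v(1, 2): B3 above F3
  -> R3 @ bar 3 tick 2 v(1, 2): B3 above F3
  -> R3 @ bar 3 tick 3 v(1, 2): B3 above F3
  -> R2 @ bar 4 tick 0 v(0, 2): B2/F3 TT -> D3/A3 P5 similar
  -> R2 @ bar 4 tick 0 v(0, 3): B2/D4 m3 -> D3/A4 P5 similar
  -> R2 @ bar 4 tick 0 v(2, 3): F3/D4 M6 -> A3/A4 P8 similar
  -> R8 @ bar 5 tick 0 v(0, 2): penult P8 not 3rd/6th
  -> R2 @ bar 6 tick 0 v(0, 1): D3/B3 M6 -> E3/E4 P8 similar
  -> R2 @ bar 6 tick 0 v(0, 3): D3/F4 m3 -> E3/B4 P5 similar
  -> R2 @ bar 6 tick 0 v(1, 3): B3/F4 TT -> E4/B4 P5 similar
  -> R7 @ bar 6 tick 0 v(3,): F4->B4 leap 6st
  -> R6 @ bar 6 tick 3 v(0, 2): closes on m3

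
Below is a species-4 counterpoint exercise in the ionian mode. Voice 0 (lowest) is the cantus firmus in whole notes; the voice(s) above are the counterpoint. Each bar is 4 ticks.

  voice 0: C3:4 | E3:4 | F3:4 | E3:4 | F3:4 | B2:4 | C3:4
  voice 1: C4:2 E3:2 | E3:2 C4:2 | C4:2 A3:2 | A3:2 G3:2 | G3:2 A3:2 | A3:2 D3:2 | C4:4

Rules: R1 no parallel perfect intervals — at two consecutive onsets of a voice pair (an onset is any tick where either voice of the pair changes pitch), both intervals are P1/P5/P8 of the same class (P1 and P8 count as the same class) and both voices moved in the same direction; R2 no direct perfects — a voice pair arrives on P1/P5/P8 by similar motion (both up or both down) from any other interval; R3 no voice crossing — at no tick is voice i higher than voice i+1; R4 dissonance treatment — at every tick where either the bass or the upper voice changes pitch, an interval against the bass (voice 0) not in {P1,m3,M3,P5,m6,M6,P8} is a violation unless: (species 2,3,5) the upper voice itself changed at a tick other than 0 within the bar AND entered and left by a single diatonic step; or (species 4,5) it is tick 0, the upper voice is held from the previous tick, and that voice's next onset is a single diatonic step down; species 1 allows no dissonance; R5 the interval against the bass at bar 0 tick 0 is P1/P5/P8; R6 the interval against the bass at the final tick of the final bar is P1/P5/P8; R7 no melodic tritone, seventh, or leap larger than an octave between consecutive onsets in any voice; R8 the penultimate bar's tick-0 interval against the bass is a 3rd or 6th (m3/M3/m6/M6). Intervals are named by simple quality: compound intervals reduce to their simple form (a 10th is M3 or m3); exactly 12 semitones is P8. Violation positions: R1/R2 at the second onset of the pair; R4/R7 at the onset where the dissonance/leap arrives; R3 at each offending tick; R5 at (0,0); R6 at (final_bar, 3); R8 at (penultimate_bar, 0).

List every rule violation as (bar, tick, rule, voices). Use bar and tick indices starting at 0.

(4, 0, R4, (0, 1))
(5, 0, R4, (0, 1))
(5, 0, R7, (0,))
(5, 0, R8, (0, 1))
(6, 0, R2, (0, 1))
(6, 0, R7, (1,))

bar 0: v0=C3 v1=C4 downbeat P8
bar 1: v0=E3 v1=E3 downbeat P1
bar 2: v0=F3 v1=C4 downbeat P5
bar 3: v0=E3 v1=A3 downbeat P4
bar 4: v0=F3 v1=G3 downbeat M2
bar 5: v0=B2 v1=A3 downbeat m7
bar 6: v0=C3 v1=C4 downbeat P8
  -> R4 @ bar 4 tick 0 v(0, 1): F3/G3 M2 untreated
  -> R4 @ bar 5 tick 0 v(0, 1): B2/A3 m7 untreated
  -> R7 @ bar 5 tick 0 v(0,): F3->B2 leap 6st
  -> R8 @ bar 5 tick 0 v(0, 1): penult m7 not 3rd/6th
  -> R2 @ bar 6 tick 0 v(0, 1): B2/D3 m3 -> C3/C4 P8 similar
  -> R7 @ bar 6 tick 0 v(1,): D3->C4 leap 10st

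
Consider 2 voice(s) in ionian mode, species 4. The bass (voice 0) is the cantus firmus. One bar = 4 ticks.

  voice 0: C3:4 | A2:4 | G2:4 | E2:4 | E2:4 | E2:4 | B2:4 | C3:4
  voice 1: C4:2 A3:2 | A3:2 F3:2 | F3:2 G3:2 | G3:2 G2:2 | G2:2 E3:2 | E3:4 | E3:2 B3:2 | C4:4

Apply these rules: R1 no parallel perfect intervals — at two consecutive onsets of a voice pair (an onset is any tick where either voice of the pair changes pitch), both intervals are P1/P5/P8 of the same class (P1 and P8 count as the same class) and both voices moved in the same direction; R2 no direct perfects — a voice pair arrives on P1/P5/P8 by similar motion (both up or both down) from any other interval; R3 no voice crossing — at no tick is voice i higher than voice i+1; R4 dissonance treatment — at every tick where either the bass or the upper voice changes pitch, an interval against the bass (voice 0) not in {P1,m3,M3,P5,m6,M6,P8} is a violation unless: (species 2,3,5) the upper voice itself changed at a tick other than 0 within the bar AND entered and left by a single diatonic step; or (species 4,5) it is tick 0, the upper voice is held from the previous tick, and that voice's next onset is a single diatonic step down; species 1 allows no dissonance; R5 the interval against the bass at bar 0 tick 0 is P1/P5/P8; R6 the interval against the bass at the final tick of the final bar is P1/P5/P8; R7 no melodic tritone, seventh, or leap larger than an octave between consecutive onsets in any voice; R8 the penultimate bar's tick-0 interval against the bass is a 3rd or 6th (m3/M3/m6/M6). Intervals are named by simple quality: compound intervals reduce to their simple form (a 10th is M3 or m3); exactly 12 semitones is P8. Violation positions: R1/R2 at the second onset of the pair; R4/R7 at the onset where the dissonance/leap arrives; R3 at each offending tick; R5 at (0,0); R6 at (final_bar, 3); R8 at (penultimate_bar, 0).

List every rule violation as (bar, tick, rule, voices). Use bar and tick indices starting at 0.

bar 0: v0=C3 v1=C4 downbeat P8
bar 1: v0=A2 v1=A3 downbeat P8
bar 2: v0=G2 v1=F3 downbeat m7
bar 3: v0=E2 v1=G3 downbeat m3
bar 4: v0=E2 v1=G2 downbeat m3
bar 5: v0=E2 v1=E3 downbeat P8
bar 6: v0=B2 v1=E3 downbeat P4
bar 7: v0=C3 v1=C4 downbeat P8
  -> R4 @ bar 2 tick 0 v(0, 1): G2/F3 m7 untreated
  -> R4 @ bar 6 tick 0 v(0, 1): B2/E3 P4 untreated
  -> R8 @ bar 6 tick 0 v(0, 1): penult P4 not 3rd/6th
  -> R1 @ bar 7 tick 0 v(0, 1): B2/B3 P8 -> C3/C4 P8 similar

(2, 0, R4, (0, 1))
(6, 0, R4, (0, 1))
(6, 0, R8, (0, 1))
(7, 0, R1, (0, 1))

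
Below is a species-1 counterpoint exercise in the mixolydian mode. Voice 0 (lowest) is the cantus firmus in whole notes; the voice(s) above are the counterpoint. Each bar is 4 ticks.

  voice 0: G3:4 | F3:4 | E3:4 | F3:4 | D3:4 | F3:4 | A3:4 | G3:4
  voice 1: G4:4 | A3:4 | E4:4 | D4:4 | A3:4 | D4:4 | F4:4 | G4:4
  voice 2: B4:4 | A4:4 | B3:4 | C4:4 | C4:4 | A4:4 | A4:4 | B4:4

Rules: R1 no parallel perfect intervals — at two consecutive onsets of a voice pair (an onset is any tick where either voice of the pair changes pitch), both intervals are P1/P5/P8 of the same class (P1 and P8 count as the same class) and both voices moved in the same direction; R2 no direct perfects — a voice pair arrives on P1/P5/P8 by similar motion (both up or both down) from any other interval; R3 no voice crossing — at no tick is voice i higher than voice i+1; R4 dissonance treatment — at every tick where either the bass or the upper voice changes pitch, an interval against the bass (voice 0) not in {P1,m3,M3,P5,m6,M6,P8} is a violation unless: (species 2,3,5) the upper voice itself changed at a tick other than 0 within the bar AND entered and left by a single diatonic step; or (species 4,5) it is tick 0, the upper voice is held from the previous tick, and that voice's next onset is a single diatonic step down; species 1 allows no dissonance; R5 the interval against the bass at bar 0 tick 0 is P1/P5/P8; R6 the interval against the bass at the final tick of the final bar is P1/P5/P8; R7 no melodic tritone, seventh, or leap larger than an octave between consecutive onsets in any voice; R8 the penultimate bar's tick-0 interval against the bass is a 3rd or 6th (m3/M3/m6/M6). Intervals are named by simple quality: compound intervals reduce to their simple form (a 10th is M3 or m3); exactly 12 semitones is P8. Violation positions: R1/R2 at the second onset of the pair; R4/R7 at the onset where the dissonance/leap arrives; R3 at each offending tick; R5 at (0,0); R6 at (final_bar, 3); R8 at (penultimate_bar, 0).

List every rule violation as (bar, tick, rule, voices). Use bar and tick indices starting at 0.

bar 0: v0=G3 v1=G4 v2=B4 downbeat M3
bar 1: v0=F3 v1=A3 v2=A4 downbeat M3
bar 2: v0=E3 v1=E4 v2=B3 downbeat P5
bar 3: v0=F3 v1=D4 v2=C4 downbeat P5
bar 4: v0=D3 v1=A3 v2=C4 downbeat m7
bar 5: v0=F3 v1=D4 v2=A4 downbeat M3
bar 6: v0=A3 v1=F4 v2=A4 downbeat P8
bar 7: v0=G3 v1=G4 v2=B4 downbeat M3
  -> R5 @ bar 0 tick 0 v(0, 2): opens on M3
  -> R2 @ bar 1 tick 0 v(1, 2): G4/B4 M3 -> A3/A4 P8 similar
  -> R7 @ bar 1 tick 0 v(1,): G4->A3 leap 10st
  -> R2 @ bar 2 tick 0 v(0, 2): F3/A4 M3 -> E3/B3 P5 similar
  -> R3 @ bar 2 tick 0 v(1, 2): E4 above B3
  -> R7 @ bar 2 tick 0 v(2,): A4->B3 leap 10st
  -> R3 @ bar 2 tick 1 v(1, 2): E4 above B3
  -> R3 @ bar 2 tick 2 v(1, 2): E4 above B3
  -> R3 @ bar 2 tick 3 v(1, 2): E4 above B3
  -> R1 @ bar 3 tick 0 v(0, 2): E3/B3 P5 -> F3/C4 P5 similar
  -> R3 @ bar 3 tick 0 v(1, 2): D4 above C4
  -> R3 @ bar 3 tick 1 v(1, 2): D4 above C4
  -> R3 @ bar 3 tick 2 v(1, 2): D4 above C4
  -> R3 @ bar 3 tick 3 v(1, 2): D4 above C4
  -> R2 @ bar 4 tick 0 v(0, 1): F3/D4 M6 -> D3/A3 P5 similar
  -> R4 @ bar 4 tick 0 v(0, 2): D3/C4 m7 untreated
  -> R2 @ bar 5 tick 0 v(1, 2): A3/C4 m3 -> D4/A4 P5 similar
  -> R8 @ bar 6 tick 0 v(0, 2): penult P8 not 3rd/6th
  -> R6 @ bar 7 tick 3 v(0, 2): closes on M3

(0, 0, R5, (0, 2))
(1, 0, R2, (1, 2))
(1, 0, R7, (1,))
(2, 0, R2, (0, 2))
(2, 0, R3, (1, 2))
(2, 0, R7, (2,))
(2, 1, R3, (1, 2))
(2, 2, R3, (1, 2))
(2, 3, R3, (1, 2))
(3, 0, R1, (0, 2))
(3, 0, R3, (1, 2))
(3, 1, R3, (1, 2))
(3, 2, R3, (1, 2))
(3, 3, R3, (1, 2))
(4, 0, R2, (0, 1))
(4, 0, R4, (0, 2))
(5, 0, R2, (1, 2))
(6, 0, R8, (0, 2))
(7, 3, R6, (0, 2))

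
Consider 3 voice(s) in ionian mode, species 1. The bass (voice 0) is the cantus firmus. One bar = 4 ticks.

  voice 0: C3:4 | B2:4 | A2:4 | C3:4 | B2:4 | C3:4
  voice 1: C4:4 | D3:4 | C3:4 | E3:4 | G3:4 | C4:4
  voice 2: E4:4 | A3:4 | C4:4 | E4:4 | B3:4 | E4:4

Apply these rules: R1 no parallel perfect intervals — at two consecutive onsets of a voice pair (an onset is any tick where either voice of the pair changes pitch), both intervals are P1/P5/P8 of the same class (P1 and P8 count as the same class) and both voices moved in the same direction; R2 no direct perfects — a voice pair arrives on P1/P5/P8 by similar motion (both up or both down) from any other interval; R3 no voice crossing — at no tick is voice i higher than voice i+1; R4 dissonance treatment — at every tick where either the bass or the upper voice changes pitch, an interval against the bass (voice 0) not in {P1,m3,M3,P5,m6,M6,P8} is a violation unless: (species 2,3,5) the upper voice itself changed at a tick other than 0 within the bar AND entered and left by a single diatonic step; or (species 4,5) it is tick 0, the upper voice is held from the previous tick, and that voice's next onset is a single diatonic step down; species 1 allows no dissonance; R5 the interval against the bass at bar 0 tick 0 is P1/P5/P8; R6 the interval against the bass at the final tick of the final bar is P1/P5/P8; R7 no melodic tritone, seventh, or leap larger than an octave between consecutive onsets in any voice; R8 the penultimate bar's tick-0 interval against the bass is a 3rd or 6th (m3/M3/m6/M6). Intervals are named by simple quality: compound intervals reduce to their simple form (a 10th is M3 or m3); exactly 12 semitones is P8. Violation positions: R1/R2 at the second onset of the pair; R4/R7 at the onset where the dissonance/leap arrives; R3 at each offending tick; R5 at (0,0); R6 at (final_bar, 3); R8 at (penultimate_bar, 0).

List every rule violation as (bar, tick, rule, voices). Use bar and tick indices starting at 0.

bar 0: v0=C3 v1=C4 v2=E4 downbeat M3
bar 1: v0=B2 v1=D3 v2=A3 downbeat m7
bar 2: v0=A2 v1=C3 v2=C4 downbeat m3
bar 3: v0=C3 v1=E3 v2=E4 downbeat M3
bar 4: v0=B2 v1=G3 v2=B3 downbeat P8
bar 5: v0=C3 v1=C4 v2=E4 downbeat M3
  -> R5 @ bar 0 tick 0 v(0, 2): opens on M3
  -> R2 @ bar 1 tick 0 v(1, 2): C4/E4 M3 -> D3/A3 P5 similar
  -> R4 @ bar 1 tick 0 v(0, 2): B2/A3 m7 untreated
  -> R7 @ bar 1 tick 0 v(1,): C4->D3 leap 10st
  -> R1 @ bar 3 tick 0 v(1, 2): C3/C4 P8 -> E3/E4 P8 similar
  -> R2 @ bar 4 tick 0 v(0, 2): C3/E4 M3 -> B2/B3 P8 similar
  -> R8 @ bar 4 tick 0 v(0, 2): penult P8 not 3rd/6th
  -> R2 @ bar 5 tick 0 v(0, 1): B2/G3 m6 -> C3/C4 P8 similar
  -> R6 @ bar 5 tick 3 v(0, 2): closes on M3

(0, 0, R5, (0, 2))
(1, 0, R2, (1, 2))
(1, 0, R4, (0, 2))
(1, 0, R7, (1,))
(3, 0, R1, (1, 2))
(4, 0, R2, (0, 2))
(4, 0, R8, (0, 2))
(5, 0, R2, (0, 1))
(5, 3, R6, (0, 2))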